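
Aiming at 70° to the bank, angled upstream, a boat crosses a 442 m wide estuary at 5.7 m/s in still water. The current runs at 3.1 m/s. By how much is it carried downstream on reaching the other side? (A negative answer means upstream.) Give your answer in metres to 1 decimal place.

94.9 m

Perpendicular speed = 5.356 m/s; crossing time = 442 / 5.356 = 82.520 s.
Net downstream speed = 1.150 m/s.
Drift = 1.150 × 82.520 = 94.939 m (downstream).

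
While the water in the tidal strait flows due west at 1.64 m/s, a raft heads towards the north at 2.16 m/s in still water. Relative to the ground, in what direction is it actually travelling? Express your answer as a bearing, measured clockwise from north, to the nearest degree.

Taking east as x and north as y: velocity relative to the water = (0.000, 2.160) m/s; the water relative to ground = (-1.640, 0.000) m/s.
Velocity relative to ground = (0.000, 2.160) + (-1.640, 0.000) = (-1.640, 2.160) m/s.
Bearing = atan2(-1.64, 2.16) = 322.79° clockwise from north.

323°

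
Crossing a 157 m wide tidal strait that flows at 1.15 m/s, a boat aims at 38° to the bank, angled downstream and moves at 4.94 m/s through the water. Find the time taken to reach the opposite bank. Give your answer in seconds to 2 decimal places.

51.62 s

The component of the boat's velocity perpendicular to the bank is 4.94 × sin 38° = 3.041 m/s.
Only the cross-stream component determines the crossing time; the current contributes nothing perpendicular to the bank.
Time = 157 / 3.041 = 51.622 s.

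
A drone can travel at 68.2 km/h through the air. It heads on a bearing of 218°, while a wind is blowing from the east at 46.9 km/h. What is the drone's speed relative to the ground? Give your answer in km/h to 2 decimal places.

103.87 km/h

Taking east as x and north as y: velocity relative to the air = (-41.988, -53.742) km/h; the air relative to ground = (-46.900, 0.000) km/h.
Velocity relative to ground = (-41.988, -53.742) + (-46.900, 0.000) = (-88.888, -53.742) km/h.
Speed = |(-88.888, -53.742)| = 103.872 km/h.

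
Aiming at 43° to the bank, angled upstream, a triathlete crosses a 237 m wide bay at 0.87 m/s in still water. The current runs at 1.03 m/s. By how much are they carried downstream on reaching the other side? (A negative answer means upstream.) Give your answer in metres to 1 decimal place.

157.3 m

Perpendicular speed = 0.593 m/s; crossing time = 237 / 0.593 = 399.435 s.
Net downstream speed = 0.394 m/s.
Drift = 0.394 × 399.435 = 157.266 m (downstream).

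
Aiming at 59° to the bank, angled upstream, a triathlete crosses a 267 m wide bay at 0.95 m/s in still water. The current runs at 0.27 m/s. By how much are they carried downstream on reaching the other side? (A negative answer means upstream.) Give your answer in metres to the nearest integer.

-72 m

Perpendicular speed = 0.814 m/s; crossing time = 267 / 0.814 = 327.885 s.
Net downstream speed = -0.219 m/s.
Drift = -0.219 × 327.885 = -71.901 m (upstream).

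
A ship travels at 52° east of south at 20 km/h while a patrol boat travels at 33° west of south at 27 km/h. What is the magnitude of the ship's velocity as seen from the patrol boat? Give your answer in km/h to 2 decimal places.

32.17 km/h

Taking east as x and north as y: ship velocity = (15.760, -12.313) km/h; patrol boat velocity = (-14.705, -22.644) km/h.
Velocity of ship relative to patrol boat = (15.760, -12.313) − (-14.705, -22.644) = (30.465, 10.331) km/h.
Magnitude = |(30.465, 10.331)| = 32.169 km/h.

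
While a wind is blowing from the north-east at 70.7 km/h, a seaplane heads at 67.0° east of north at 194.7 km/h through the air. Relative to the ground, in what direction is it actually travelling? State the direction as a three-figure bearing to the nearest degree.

079°

Taking east as x and north as y: velocity relative to the air = (179.222, 76.075) km/h; the air relative to ground = (-49.992, -49.992) km/h.
Velocity relative to ground = (179.222, 76.075) + (-49.992, -49.992) = (129.230, 26.083) km/h.
Bearing = atan2(129.23, 26.08) = 78.59° clockwise from north.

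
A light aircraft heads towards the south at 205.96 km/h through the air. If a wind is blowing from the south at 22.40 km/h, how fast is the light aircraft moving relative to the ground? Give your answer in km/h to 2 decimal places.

183.56 km/h

Taking east as x and north as y: velocity relative to the air = (0.000, -205.960) km/h; the air relative to ground = (0.000, 22.400) km/h.
Velocity relative to ground = (0.000, -205.960) + (0.000, 22.400) = (0.000, -183.560) km/h.
Speed = |(0.000, -183.560)| = 183.560 km/h.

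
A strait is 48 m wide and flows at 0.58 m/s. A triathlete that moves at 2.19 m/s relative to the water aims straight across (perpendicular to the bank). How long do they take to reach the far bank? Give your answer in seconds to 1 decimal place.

The component of the triathlete's velocity perpendicular to the bank is 2.19 m/s.
The current is parallel to the bank, so it does not affect the crossing time.
Time = 48 / 2.190 = 21.918 s.

21.9 s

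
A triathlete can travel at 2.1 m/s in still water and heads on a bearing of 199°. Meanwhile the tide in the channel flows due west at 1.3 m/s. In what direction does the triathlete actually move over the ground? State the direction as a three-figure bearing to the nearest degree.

Taking east as x and north as y: velocity relative to the water = (-0.684, -1.986) m/s; the water relative to ground = (-1.300, 0.000) m/s.
Velocity relative to ground = (-0.684, -1.986) + (-1.300, 0.000) = (-1.984, -1.986) m/s.
Bearing = atan2(-1.98, -1.99) = 224.97° clockwise from north.

225°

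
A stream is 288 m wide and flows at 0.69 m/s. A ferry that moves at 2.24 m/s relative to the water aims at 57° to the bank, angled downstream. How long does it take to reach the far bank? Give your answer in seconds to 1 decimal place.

The component of the ferry's velocity perpendicular to the bank is 2.24 × sin 57° = 1.879 m/s.
The current is parallel to the bank, so it does not affect the crossing time.
Time = 288 / 1.879 = 153.304 s.

153.3 s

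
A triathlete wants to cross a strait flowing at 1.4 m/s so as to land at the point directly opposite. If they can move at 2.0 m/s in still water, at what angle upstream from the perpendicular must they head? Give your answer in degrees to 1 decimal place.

44.4°

To cancel the current, the upstream component of the triathlete's velocity must equal the flow: 2.0 sin θ = 1.4.
sin θ = 1.4 / 2.0 = 0.7000.
θ = arcsin(0.7000) = 44.427°.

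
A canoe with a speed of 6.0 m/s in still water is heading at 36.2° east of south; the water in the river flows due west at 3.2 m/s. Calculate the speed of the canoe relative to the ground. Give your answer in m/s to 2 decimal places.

4.85 m/s

Taking east as x and north as y: velocity relative to the water = (3.544, -4.842) m/s; the water relative to ground = (-3.200, 0.000) m/s.
Velocity relative to ground = (3.544, -4.842) + (-3.200, 0.000) = (0.344, -4.842) m/s.
Speed = |(0.344, -4.842)| = 4.854 m/s.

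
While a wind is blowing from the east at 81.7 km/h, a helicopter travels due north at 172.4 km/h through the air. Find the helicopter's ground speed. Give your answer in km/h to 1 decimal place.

Taking east as x and north as y: velocity relative to the air = (0.000, 172.400) km/h; the air relative to ground = (-81.700, 0.000) km/h.
Velocity relative to ground = (0.000, 172.400) + (-81.700, 0.000) = (-81.700, 172.400) km/h.
Speed = |(-81.700, 172.400)| = 190.779 km/h.

190.8 km/h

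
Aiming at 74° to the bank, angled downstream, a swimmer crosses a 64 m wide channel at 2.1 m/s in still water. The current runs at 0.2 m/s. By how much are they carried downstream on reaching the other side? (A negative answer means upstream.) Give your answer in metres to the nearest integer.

25 m

Perpendicular speed = 2.019 m/s; crossing time = 64 / 2.019 = 31.704 s.
Net downstream speed = 0.779 m/s.
Drift = 0.779 × 31.704 = 24.693 m (downstream).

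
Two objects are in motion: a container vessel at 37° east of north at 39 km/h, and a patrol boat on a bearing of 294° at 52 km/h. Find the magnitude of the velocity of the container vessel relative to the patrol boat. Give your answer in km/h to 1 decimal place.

Taking east as x and north as y: container vessel velocity = (23.471, 31.147) km/h; patrol boat velocity = (-47.504, 21.150) km/h.
Velocity of container vessel relative to patrol boat = (23.471, 31.147) − (-47.504, 21.150) = (70.975, 9.996) km/h.
Magnitude = |(70.975, 9.996)| = 71.676 km/h.

71.7 km/h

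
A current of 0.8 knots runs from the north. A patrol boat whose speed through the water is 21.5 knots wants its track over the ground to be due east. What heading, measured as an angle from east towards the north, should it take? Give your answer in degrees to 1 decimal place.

2.1°

The current pushes perpendicular to the desired track; the heading must have a component into the current equal to 0.8 knots: 21.5 sin θ = 0.8.
sin θ = 0.0372, so θ = 2.132°.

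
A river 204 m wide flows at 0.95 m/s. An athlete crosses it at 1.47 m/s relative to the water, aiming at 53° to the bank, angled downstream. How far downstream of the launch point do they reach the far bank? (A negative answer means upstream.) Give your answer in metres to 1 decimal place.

318.8 m

Perpendicular speed = 1.174 m/s; crossing time = 204 / 1.174 = 173.766 s.
Net downstream speed = 1.835 m/s.
Drift = 1.835 × 173.766 = 318.803 m (downstream).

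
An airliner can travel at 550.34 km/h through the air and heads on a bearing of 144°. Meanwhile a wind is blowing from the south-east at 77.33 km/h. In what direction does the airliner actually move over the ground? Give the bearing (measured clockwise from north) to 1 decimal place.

145.5°

Taking east as x and north as y: velocity relative to the air = (323.482, -445.234) km/h; the air relative to ground = (-54.681, 54.681) km/h.
Velocity relative to ground = (323.482, -445.234) + (-54.681, 54.681) = (268.801, -390.554) km/h.
Bearing = atan2(268.80, -390.55) = 145.46° clockwise from north.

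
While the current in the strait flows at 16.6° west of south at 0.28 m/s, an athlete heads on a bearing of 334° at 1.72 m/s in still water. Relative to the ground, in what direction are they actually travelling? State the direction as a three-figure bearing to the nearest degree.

327°

Taking east as x and north as y: velocity relative to the water = (-0.754, 1.546) m/s; the water relative to ground = (-0.080, -0.268) m/s.
Velocity relative to ground = (-0.754, 1.546) + (-0.080, -0.268) = (-0.834, 1.278) m/s.
Bearing = atan2(-0.83, 1.28) = 326.86° clockwise from north.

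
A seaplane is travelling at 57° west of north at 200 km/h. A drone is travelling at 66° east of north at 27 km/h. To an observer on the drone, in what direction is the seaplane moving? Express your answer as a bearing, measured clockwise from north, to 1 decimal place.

Taking east as x and north as y: seaplane velocity = (-167.734, 108.928) km/h; drone velocity = (24.666, 10.982) km/h.
Velocity of seaplane relative to drone = (-167.734, 108.928) − (24.666, 10.982) = (-192.400, 97.946) km/h.
Bearing = atan2(-192.40, 97.95) = 296.98° clockwise from north.

297.0°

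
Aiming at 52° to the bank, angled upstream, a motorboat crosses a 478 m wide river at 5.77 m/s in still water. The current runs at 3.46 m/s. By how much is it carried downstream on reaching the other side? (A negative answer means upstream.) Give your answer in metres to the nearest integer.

Perpendicular speed = 4.547 m/s; crossing time = 478 / 4.547 = 105.128 s.
Net downstream speed = -0.092 m/s.
Drift = -0.092 × 105.128 = -9.710 m (upstream).

-10 m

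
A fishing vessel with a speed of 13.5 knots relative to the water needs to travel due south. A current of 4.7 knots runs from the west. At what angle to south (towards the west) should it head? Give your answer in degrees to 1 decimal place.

The current pushes perpendicular to the desired track; the heading must have a component into the current equal to 4.7 knots: 13.5 sin θ = 4.7.
sin θ = 0.3481, so θ = 20.374°.

20.4°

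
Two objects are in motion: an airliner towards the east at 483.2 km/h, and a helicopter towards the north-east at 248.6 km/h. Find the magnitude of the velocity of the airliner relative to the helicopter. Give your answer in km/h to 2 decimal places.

354.12 km/h

Taking east as x and north as y: airliner velocity = (483.200, 0.000) km/h; helicopter velocity = (175.787, 175.787) km/h.
Velocity of airliner relative to helicopter = (483.200, 0.000) − (175.787, 175.787) = (307.413, -175.787) km/h.
Magnitude = |(307.413, -175.787)| = 354.124 km/h.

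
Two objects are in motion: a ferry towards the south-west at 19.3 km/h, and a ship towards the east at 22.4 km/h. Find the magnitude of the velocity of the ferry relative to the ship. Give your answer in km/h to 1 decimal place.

38.5 km/h

Taking east as x and north as y: ferry velocity = (-13.647, -13.647) km/h; ship velocity = (22.400, 0.000) km/h.
Velocity of ferry relative to ship = (-13.647, -13.647) − (22.400, 0.000) = (-36.047, -13.647) km/h.
Magnitude = |(-36.047, -13.647)| = 38.544 km/h.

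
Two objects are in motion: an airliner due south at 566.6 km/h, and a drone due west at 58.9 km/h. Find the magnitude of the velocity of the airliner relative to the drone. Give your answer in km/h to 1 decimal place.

569.7 km/h

Taking east as x and north as y: airliner velocity = (0.000, -566.600) km/h; drone velocity = (-58.900, 0.000) km/h.
Velocity of airliner relative to drone = (0.000, -566.600) − (-58.900, 0.000) = (58.900, -566.600) km/h.
Magnitude = |(58.900, -566.600)| = 569.653 km/h.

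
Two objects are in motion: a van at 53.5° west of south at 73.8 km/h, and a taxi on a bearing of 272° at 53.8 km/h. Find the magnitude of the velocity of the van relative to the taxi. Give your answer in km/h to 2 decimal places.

46.11 km/h

Taking east as x and north as y: van velocity = (-59.325, -43.898) km/h; taxi velocity = (-53.767, 1.878) km/h.
Velocity of van relative to taxi = (-59.325, -43.898) − (-53.767, 1.878) = (-5.557, -45.776) km/h.
Magnitude = |(-5.557, -45.776)| = 46.112 km/h.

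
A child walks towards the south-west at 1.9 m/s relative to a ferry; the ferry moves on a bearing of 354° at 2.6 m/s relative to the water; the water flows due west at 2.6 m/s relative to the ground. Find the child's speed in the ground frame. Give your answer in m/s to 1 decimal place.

4.4 m/s

In east/north components (m/s): child relative to ferry = (-1.344, -1.344); ferry relative to water = (-0.272, 2.586); water relative to ground = (-2.600, 0.000).
Sum = (-4.215, 1.242) m/s.
Speed = |(-4.215, 1.242)| = 4.395 m/s.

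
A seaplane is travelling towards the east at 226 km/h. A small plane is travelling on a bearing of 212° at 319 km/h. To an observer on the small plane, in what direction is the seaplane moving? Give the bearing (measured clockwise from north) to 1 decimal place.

055.6°

Taking east as x and north as y: seaplane velocity = (226.000, 0.000) km/h; small plane velocity = (-169.044, -270.527) km/h.
Velocity of seaplane relative to small plane = (226.000, 0.000) − (-169.044, -270.527) = (395.044, 270.527) km/h.
Bearing = atan2(395.04, 270.53) = 55.60° clockwise from north.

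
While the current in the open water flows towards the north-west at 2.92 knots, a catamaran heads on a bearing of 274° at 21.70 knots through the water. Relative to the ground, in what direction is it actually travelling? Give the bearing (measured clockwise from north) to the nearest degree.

Taking east as x and north as y: velocity relative to the water = (-21.647, 1.514) knots; the water relative to ground = (-2.065, 2.065) knots.
Velocity relative to ground = (-21.647, 1.514) + (-2.065, 2.065) = (-23.712, 3.578) knots.
Bearing = atan2(-23.71, 3.58) = 278.58° clockwise from north.

279°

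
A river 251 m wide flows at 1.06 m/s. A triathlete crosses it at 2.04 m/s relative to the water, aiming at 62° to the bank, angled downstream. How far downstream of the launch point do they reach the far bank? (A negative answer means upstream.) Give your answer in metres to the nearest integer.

Perpendicular speed = 1.801 m/s; crossing time = 251 / 1.801 = 139.351 s.
Net downstream speed = 2.018 m/s.
Drift = 2.018 × 139.351 = 281.171 m (downstream).

281 m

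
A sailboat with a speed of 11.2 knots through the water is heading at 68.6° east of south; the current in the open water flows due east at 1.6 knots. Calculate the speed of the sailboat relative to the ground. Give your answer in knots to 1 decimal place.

12.7 knots

Taking east as x and north as y: velocity relative to the water = (10.428, -4.087) knots; the water relative to ground = (1.600, 0.000) knots.
Velocity relative to ground = (10.428, -4.087) + (1.600, 0.000) = (12.028, -4.087) knots.
Speed = |(12.028, -4.087)| = 12.703 knots.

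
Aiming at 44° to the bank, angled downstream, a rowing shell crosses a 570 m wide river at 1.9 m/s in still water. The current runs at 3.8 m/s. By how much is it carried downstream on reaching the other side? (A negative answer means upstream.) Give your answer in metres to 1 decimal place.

Perpendicular speed = 1.320 m/s; crossing time = 570 / 1.320 = 431.867 s.
Net downstream speed = 5.167 m/s.
Drift = 5.167 × 431.867 = 2231.347 m (downstream).

2231.3 m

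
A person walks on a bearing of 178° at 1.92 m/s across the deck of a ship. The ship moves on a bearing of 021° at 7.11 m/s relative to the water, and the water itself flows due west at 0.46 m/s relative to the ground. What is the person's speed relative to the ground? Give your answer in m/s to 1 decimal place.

5.2 m/s

In east/north components (m/s): person relative to ship = (0.067, -1.919); ship relative to water = (2.548, 6.638); water relative to ground = (-0.460, 0.000).
Sum = (2.155, 4.719) m/s.
Speed = |(2.155, 4.719)| = 5.188 m/s.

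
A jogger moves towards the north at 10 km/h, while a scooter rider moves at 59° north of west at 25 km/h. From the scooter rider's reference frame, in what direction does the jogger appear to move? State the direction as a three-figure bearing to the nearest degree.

Taking east as x and north as y: jogger velocity = (0.000, 10.000) km/h; scooter rider velocity = (-12.876, 21.429) km/h.
Velocity of jogger relative to scooter rider = (0.000, 10.000) − (-12.876, 21.429) = (12.876, -11.429) km/h.
Bearing = atan2(12.88, -11.43) = 131.59° clockwise from north.

132°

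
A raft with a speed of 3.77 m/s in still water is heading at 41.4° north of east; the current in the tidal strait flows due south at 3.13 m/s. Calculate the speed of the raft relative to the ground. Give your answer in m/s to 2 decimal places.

2.90 m/s

Taking east as x and north as y: velocity relative to the water = (2.828, 2.493) m/s; the water relative to ground = (0.000, -3.130) m/s.
Velocity relative to ground = (2.828, 2.493) + (0.000, -3.130) = (2.828, -0.637) m/s.
Speed = |(2.828, -0.637)| = 2.899 m/s.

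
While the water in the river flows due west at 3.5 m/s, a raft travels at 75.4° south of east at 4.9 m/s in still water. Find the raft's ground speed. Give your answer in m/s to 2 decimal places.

5.25 m/s

Taking east as x and north as y: velocity relative to the water = (1.235, -4.742) m/s; the water relative to ground = (-3.500, 0.000) m/s.
Velocity relative to ground = (1.235, -4.742) + (-3.500, 0.000) = (-2.265, -4.742) m/s.
Speed = |(-2.265, -4.742)| = 5.255 m/s.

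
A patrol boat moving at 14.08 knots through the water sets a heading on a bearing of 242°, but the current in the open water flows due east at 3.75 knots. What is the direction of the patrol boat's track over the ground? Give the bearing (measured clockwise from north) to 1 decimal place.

232.7°

Taking east as x and north as y: velocity relative to the water = (-12.432, -6.610) knots; the water relative to ground = (3.750, 0.000) knots.
Velocity relative to ground = (-12.432, -6.610) + (3.750, 0.000) = (-8.682, -6.610) knots.
Bearing = atan2(-8.68, -6.61) = 232.72° clockwise from north.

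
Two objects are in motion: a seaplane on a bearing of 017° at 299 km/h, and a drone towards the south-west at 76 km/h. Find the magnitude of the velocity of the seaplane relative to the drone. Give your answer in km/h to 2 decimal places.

Taking east as x and north as y: seaplane velocity = (87.419, 285.935) km/h; drone velocity = (-53.740, -53.740) km/h.
Velocity of seaplane relative to drone = (87.419, 285.935) − (-53.740, -53.740) = (141.159, 339.675) km/h.
Magnitude = |(141.159, 339.675)| = 367.839 km/h.

367.84 km/h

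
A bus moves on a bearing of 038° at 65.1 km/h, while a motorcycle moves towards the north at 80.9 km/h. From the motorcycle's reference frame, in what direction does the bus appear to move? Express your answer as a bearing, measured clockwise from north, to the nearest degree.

126°

Taking east as x and north as y: bus velocity = (40.080, 51.300) km/h; motorcycle velocity = (0.000, 80.900) km/h.
Velocity of bus relative to motorcycle = (40.080, 51.300) − (0.000, 80.900) = (40.080, -29.600) km/h.
Bearing = atan2(40.08, -29.60) = 126.45° clockwise from north.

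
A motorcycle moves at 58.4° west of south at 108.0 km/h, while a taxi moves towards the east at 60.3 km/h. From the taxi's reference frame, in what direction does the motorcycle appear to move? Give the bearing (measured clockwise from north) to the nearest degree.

Taking east as x and north as y: motorcycle velocity = (-91.987, -56.590) km/h; taxi velocity = (60.300, 0.000) km/h.
Velocity of motorcycle relative to taxi = (-91.987, -56.590) − (60.300, 0.000) = (-152.287, -56.590) km/h.
Bearing = atan2(-152.29, -56.59) = 249.61° clockwise from north.

250°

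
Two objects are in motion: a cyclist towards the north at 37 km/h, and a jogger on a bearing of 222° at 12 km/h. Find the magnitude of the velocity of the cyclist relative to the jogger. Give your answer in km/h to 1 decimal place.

Taking east as x and north as y: cyclist velocity = (0.000, 37.000) km/h; jogger velocity = (-8.030, -8.918) km/h.
Velocity of cyclist relative to jogger = (0.000, 37.000) − (-8.030, -8.918) = (8.030, 45.918) km/h.
Magnitude = |(8.030, 45.918)| = 46.615 km/h.

46.6 km/h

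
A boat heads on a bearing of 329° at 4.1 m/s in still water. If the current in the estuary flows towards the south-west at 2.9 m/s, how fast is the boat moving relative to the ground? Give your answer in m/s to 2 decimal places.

4.41 m/s

Taking east as x and north as y: velocity relative to the water = (-2.112, 3.514) m/s; the water relative to ground = (-2.051, -2.051) m/s.
Velocity relative to ground = (-2.112, 3.514) + (-2.051, -2.051) = (-4.162, 1.464) m/s.
Speed = |(-4.162, 1.464)| = 4.412 m/s.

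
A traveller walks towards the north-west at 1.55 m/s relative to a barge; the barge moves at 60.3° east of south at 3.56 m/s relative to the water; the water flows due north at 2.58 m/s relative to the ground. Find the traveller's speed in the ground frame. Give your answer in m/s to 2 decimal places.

2.76 m/s

In east/north components (m/s): traveller relative to barge = (-1.096, 1.096); barge relative to water = (3.092, -1.764); water relative to ground = (0.000, 2.580).
Sum = (1.996, 1.912) m/s.
Speed = |(1.996, 1.912)| = 2.764 m/s.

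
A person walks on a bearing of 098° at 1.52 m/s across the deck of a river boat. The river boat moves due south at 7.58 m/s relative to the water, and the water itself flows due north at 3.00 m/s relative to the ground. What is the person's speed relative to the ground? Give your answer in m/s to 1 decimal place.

In east/north components (m/s): person relative to river boat = (1.505, -0.212); river boat relative to water = (0.000, -7.580); water relative to ground = (0.000, 3.000).
Sum = (1.505, -4.792) m/s.
Speed = |(1.505, -4.792)| = 5.022 m/s.

5.0 m/s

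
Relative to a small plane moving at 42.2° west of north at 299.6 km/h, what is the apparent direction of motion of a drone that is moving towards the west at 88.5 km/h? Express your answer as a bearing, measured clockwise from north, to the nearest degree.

Taking east as x and north as y: drone velocity = (-88.500, 0.000) km/h; small plane velocity = (-201.247, 221.945) km/h.
Velocity of drone relative to small plane = (-88.500, 0.000) − (-201.247, 221.945) = (112.747, -221.945) km/h.
Bearing = atan2(112.75, -221.95) = 153.07° clockwise from north.

153°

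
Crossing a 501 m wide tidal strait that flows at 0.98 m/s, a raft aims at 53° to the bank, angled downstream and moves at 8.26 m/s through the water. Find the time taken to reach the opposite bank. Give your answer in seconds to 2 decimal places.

75.95 s

The component of the raft's velocity perpendicular to the bank is 8.26 × sin 53° = 6.597 m/s.
The current is parallel to the bank, so it does not affect the crossing time.
Time = 501 / 6.597 = 75.947 s.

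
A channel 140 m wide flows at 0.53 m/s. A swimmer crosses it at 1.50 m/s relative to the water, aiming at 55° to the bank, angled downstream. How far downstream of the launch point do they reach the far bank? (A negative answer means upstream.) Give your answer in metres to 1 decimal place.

Perpendicular speed = 1.229 m/s; crossing time = 140 / 1.229 = 113.939 s.
Net downstream speed = 1.390 m/s.
Drift = 1.390 × 113.939 = 158.417 m (downstream).

158.4 m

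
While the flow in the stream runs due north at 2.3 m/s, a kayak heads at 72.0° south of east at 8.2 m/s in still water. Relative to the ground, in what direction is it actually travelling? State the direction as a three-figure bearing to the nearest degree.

Taking east as x and north as y: velocity relative to the water = (2.534, -7.799) m/s; the water relative to ground = (0.000, 2.300) m/s.
Velocity relative to ground = (2.534, -7.799) + (0.000, 2.300) = (2.534, -5.499) m/s.
Bearing = atan2(2.53, -5.50) = 155.26° clockwise from north.

155°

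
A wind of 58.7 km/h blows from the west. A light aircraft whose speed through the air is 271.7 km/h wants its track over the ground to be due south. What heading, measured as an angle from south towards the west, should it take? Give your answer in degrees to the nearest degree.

12°

The wind pushes perpendicular to the desired track; the heading must have a component into the wind equal to 58.7 km/h: 271.7 sin θ = 58.7.
sin θ = 0.2160, so θ = 12.477°.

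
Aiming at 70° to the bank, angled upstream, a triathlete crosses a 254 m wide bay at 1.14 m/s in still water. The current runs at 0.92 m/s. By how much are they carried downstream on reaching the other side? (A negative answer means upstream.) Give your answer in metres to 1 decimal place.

125.7 m

Perpendicular speed = 1.071 m/s; crossing time = 254 / 1.071 = 237.106 s.
Net downstream speed = 0.530 m/s.
Drift = 0.530 × 237.106 = 125.689 m (downstream).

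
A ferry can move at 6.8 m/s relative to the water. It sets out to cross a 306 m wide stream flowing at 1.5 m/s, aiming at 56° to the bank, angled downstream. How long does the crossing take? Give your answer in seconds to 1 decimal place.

54.3 s

The component of the ferry's velocity perpendicular to the bank is 6.8 × sin 56° = 5.637 m/s.
The current is parallel to the bank, so it does not affect the crossing time.
Time = 306 / 5.637 = 54.280 s.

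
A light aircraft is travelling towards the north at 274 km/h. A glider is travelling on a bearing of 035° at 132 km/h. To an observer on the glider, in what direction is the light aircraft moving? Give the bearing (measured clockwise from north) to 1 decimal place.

335.5°

Taking east as x and north as y: light aircraft velocity = (0.000, 274.000) km/h; glider velocity = (75.712, 108.128) km/h.
Velocity of light aircraft relative to glider = (0.000, 274.000) − (75.712, 108.128) = (-75.712, 165.872) km/h.
Bearing = atan2(-75.71, 165.87) = 335.47° clockwise from north.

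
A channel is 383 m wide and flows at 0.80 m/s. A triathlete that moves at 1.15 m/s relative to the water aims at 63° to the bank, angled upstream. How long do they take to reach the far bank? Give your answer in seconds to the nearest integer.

The component of the triathlete's velocity perpendicular to the bank is 1.15 × sin 63° = 1.025 m/s.
The flow acts along the bank and has no component across it.
Time = 383 / 1.025 = 373.783 s.

374 s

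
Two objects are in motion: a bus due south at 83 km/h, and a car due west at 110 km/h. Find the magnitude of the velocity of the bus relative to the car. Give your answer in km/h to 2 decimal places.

137.80 km/h

Taking east as x and north as y: bus velocity = (0.000, -83.000) km/h; car velocity = (-110.000, 0.000) km/h.
Velocity of bus relative to car = (0.000, -83.000) − (-110.000, 0.000) = (110.000, -83.000) km/h.
Magnitude = |(110.000, -83.000)| = 137.801 km/h.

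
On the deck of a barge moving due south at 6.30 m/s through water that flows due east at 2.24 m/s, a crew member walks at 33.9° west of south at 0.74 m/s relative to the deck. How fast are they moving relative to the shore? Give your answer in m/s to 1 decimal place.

7.2 m/s

In east/north components (m/s): crew member relative to barge = (-0.413, -0.614); barge relative to water = (0.000, -6.300); water relative to ground = (2.240, 0.000).
Sum = (1.827, -6.914) m/s.
Speed = |(1.827, -6.914)| = 7.152 m/s.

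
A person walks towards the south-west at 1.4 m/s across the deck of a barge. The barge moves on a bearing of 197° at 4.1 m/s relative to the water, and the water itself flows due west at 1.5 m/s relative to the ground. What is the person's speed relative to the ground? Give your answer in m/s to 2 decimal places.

6.14 m/s

In east/north components (m/s): person relative to barge = (-0.990, -0.990); barge relative to water = (-1.199, -3.921); water relative to ground = (-1.500, 0.000).
Sum = (-3.689, -4.911) m/s.
Speed = |(-3.689, -4.911)| = 6.142 m/s.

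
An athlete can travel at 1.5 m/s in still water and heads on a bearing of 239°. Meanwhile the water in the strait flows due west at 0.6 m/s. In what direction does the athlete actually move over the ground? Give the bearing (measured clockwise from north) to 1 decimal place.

Taking east as x and north as y: velocity relative to the water = (-1.286, -0.773) m/s; the water relative to ground = (-0.600, 0.000) m/s.
Velocity relative to ground = (-1.286, -0.773) + (-0.600, 0.000) = (-1.886, -0.773) m/s.
Bearing = atan2(-1.89, -0.77) = 247.72° clockwise from north.

247.7°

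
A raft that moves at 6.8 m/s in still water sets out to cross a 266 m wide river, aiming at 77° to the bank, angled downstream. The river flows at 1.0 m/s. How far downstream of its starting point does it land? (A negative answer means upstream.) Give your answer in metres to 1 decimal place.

Perpendicular speed = 6.626 m/s; crossing time = 266 / 6.626 = 40.147 s.
Net downstream speed = 2.530 m/s.
Drift = 2.530 × 40.147 = 101.558 m (downstream).

101.6 m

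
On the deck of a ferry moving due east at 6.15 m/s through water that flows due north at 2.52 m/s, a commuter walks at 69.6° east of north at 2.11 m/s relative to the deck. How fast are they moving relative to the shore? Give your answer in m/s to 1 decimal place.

8.8 m/s

In east/north components (m/s): commuter relative to ferry = (1.978, 0.735); ferry relative to water = (6.150, 0.000); water relative to ground = (0.000, 2.520).
Sum = (8.128, 3.255) m/s.
Speed = |(8.128, 3.255)| = 8.755 m/s.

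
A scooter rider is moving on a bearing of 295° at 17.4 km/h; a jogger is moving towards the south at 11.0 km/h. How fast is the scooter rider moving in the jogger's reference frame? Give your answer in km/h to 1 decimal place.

24.2 km/h

Taking east as x and north as y: scooter rider velocity = (-15.770, 7.354) km/h; jogger velocity = (0.000, -11.000) km/h.
Velocity of scooter rider relative to jogger = (-15.770, 7.354) − (0.000, -11.000) = (-15.770, 18.354) km/h.
Magnitude = |(-15.770, 18.354)| = 24.198 km/h.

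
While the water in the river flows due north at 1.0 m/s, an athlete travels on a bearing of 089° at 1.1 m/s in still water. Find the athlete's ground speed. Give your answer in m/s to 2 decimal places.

1.50 m/s

Taking east as x and north as y: velocity relative to the water = (1.100, 0.019) m/s; the water relative to ground = (0.000, 1.000) m/s.
Velocity relative to ground = (1.100, 0.019) + (0.000, 1.000) = (1.100, 1.019) m/s.
Speed = |(1.100, 1.019)| = 1.499 m/s.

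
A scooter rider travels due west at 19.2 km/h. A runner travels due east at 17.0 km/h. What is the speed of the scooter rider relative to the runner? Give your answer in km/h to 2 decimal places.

36.20 km/h

Taking east as x and north as y: scooter rider velocity = (-19.200, 0.000) km/h; runner velocity = (17.000, 0.000) km/h.
Velocity of scooter rider relative to runner = (-19.200, 0.000) − (17.000, 0.000) = (-36.200, 0.000) km/h.
Magnitude = |(-36.200, 0.000)| = 36.200 km/h.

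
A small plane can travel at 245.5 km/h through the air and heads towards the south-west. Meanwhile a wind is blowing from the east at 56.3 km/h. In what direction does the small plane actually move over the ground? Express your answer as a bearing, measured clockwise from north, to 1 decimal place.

Taking east as x and north as y: velocity relative to the air = (-173.595, -173.595) km/h; the air relative to ground = (-56.300, 0.000) km/h.
Velocity relative to ground = (-173.595, -173.595) + (-56.300, 0.000) = (-229.895, -173.595) km/h.
Bearing = atan2(-229.89, -173.59) = 232.94° clockwise from north.

232.9°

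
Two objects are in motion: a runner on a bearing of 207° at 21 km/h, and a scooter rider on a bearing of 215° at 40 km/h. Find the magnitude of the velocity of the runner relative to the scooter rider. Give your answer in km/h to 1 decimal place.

19.4 km/h

Taking east as x and north as y: runner velocity = (-9.534, -18.711) km/h; scooter rider velocity = (-22.943, -32.766) km/h.
Velocity of runner relative to scooter rider = (-9.534, -18.711) − (-22.943, -32.766) = (13.409, 14.055) km/h.
Magnitude = |(13.409, 14.055)| = 19.425 km/h.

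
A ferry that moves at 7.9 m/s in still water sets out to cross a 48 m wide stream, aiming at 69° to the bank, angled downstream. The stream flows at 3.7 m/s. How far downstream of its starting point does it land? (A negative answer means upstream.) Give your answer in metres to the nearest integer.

Perpendicular speed = 7.375 m/s; crossing time = 48 / 7.375 = 6.508 s.
Net downstream speed = 6.531 m/s.
Drift = 6.531 × 6.508 = 42.506 m (downstream).

43 m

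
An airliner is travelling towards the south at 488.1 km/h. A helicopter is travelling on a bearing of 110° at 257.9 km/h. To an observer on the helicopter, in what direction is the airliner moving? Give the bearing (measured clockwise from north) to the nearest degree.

Taking east as x and north as y: airliner velocity = (0.000, -488.100) km/h; helicopter velocity = (242.347, -88.207) km/h.
Velocity of airliner relative to helicopter = (0.000, -488.100) − (242.347, -88.207) = (-242.347, -399.893) km/h.
Bearing = atan2(-242.35, -399.89) = 211.22° clockwise from north.

211°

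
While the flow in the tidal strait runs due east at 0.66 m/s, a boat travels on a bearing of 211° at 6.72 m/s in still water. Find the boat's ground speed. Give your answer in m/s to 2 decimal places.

Taking east as x and north as y: velocity relative to the water = (-3.461, -5.760) m/s; the water relative to ground = (0.660, 0.000) m/s.
Velocity relative to ground = (-3.461, -5.760) + (0.660, 0.000) = (-2.801, -5.760) m/s.
Speed = |(-2.801, -5.760)| = 6.405 m/s.

6.41 m/s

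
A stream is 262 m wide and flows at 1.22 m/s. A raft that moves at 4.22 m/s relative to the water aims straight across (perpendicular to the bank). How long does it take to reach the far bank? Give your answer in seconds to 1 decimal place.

62.1 s

The component of the raft's velocity perpendicular to the bank is 4.22 m/s.
The current is parallel to the bank, so it does not affect the crossing time.
Time = 262 / 4.220 = 62.085 s.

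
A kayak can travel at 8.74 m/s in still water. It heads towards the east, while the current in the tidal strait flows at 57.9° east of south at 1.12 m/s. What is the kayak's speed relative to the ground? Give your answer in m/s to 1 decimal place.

Taking east as x and north as y: velocity relative to the water = (8.740, 0.000) m/s; the water relative to ground = (0.949, -0.595) m/s.
Velocity relative to ground = (8.740, 0.000) + (0.949, -0.595) = (9.689, -0.595) m/s.
Speed = |(9.689, -0.595)| = 9.707 m/s.

9.7 m/s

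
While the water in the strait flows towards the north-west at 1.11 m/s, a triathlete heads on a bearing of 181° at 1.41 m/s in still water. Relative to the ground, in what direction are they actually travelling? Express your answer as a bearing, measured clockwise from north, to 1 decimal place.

232.3°

Taking east as x and north as y: velocity relative to the water = (-0.025, -1.410) m/s; the water relative to ground = (-0.785, 0.785) m/s.
Velocity relative to ground = (-0.025, -1.410) + (-0.785, 0.785) = (-0.809, -0.625) m/s.
Bearing = atan2(-0.81, -0.62) = 232.33° clockwise from north.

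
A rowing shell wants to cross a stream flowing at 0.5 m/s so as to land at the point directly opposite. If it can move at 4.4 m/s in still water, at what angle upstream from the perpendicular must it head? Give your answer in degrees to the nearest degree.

7°

To cancel the current, the upstream component of the rowing shell's velocity must equal the flow: 4.4 sin θ = 0.5.
sin θ = 0.5 / 4.4 = 0.1136.
θ = arcsin(0.1136) = 6.525°.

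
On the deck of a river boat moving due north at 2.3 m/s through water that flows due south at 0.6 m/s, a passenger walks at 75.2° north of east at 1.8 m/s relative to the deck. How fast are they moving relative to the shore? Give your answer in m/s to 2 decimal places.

In east/north components (m/s): passenger relative to river boat = (0.460, 1.740); river boat relative to water = (0.000, 2.300); water relative to ground = (0.000, -0.600).
Sum = (0.460, 3.440) m/s.
Speed = |(0.460, 3.440)| = 3.471 m/s.

3.47 m/s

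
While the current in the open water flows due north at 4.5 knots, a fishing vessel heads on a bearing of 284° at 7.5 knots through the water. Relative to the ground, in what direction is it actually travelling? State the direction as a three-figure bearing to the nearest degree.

311°

Taking east as x and north as y: velocity relative to the water = (-7.277, 1.814) knots; the water relative to ground = (0.000, 4.500) knots.
Velocity relative to ground = (-7.277, 1.814) + (0.000, 4.500) = (-7.277, 6.314) knots.
Bearing = atan2(-7.28, 6.31) = 310.95° clockwise from north.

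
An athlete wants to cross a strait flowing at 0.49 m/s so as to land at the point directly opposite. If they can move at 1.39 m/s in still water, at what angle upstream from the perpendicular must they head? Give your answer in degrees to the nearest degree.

To cancel the current, the upstream component of the athlete's velocity must equal the flow: 1.39 sin θ = 0.49.
sin θ = 0.49 / 1.39 = 0.3525.
θ = arcsin(0.3525) = 20.641°.

21°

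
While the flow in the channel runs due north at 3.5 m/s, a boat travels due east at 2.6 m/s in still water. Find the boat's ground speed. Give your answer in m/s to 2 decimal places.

Taking east as x and north as y: velocity relative to the water = (2.600, 0.000) m/s; the water relative to ground = (0.000, 3.500) m/s.
Velocity relative to ground = (2.600, 0.000) + (0.000, 3.500) = (2.600, 3.500) m/s.
Speed = |(2.600, 3.500)| = 4.360 m/s.

4.36 m/s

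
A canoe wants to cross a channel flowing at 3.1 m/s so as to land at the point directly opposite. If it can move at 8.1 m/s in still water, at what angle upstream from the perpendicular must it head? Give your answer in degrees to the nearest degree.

23°

To cancel the current, the upstream component of the canoe's velocity must equal the flow: 8.1 sin θ = 3.1.
sin θ = 3.1 / 8.1 = 0.3827.
θ = arcsin(0.3827) = 22.502°.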